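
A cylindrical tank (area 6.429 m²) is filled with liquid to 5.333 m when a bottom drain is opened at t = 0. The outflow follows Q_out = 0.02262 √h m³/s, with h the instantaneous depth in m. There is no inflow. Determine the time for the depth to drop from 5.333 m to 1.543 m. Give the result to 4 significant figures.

A dh/dt = −Q_out = −0.02262 √h.
This is separable: 2 d(√h)/dt = −0.02262/A, so √h = √h₀ − (0.02262/(2A)) t.
t = 2A(√h₀ − √h)/0.02262 = 2·6.429·(√5.333 − √1.543)/0.02262
  = 12.8580 × (2.30933 − 1.24218) / 0.02262 = 606.607 s.

606.6 s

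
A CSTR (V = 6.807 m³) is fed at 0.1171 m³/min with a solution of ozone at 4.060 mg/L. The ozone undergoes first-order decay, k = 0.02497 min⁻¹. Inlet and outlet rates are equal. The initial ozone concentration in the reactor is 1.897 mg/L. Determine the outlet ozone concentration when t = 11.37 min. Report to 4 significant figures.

1.805 mg/L

Accumulation = in − out − consumed: V dC/dt = Q C_in − Q C − k V C.
This is linear with rate a = Q/V + k = 0.0421729 min⁻¹.
C_ss = Q C_in/(Q + kV) = 1.65613 mg/L; C(t) = C_ss + (C₀ − C_ss) e^(−a t).
C(11.37) = 1.65613 + (0.240872)·e^(−0.0421729·11.37) = 1.65613 + (0.240872)·0.619089 = 1.80525 mg/L.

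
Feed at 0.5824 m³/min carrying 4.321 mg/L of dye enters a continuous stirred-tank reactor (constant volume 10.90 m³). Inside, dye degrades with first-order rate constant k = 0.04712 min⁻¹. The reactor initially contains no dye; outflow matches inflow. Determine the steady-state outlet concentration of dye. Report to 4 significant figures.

2.296 mg/L

V dC/dt = Q(C_in − C) − k V C.
Steady state (dC/dt = 0): C_ss = Q C_in/(Q + kV) = C_in/(1 + kV/Q).
C_ss = 0.5824·4.321/(0.5824 + 0.04712·10.90) = 2.51655/1.09601 = 2.29611 mg/L.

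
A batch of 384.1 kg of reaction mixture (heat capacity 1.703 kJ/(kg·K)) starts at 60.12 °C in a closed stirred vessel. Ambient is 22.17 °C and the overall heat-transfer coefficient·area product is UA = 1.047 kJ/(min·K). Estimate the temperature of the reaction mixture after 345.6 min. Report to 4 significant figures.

44.00 °C

Energy balance: M c_p dT/dt = −UA(T − T_amb).
dT/dt = (T_ss − T)/τ with T_ss = T_amb = 22.1700 °C, τ = M c_p/UA = 384.1·1.703/1.047 = 624.759 min.
T approaches T_ss exponentially: T(t) = T_ss + (T₀ − T_ss) e^(−t/τ).
T(345.6) = 22.1700 + (37.9500)·0.575122 = 43.9959 °C.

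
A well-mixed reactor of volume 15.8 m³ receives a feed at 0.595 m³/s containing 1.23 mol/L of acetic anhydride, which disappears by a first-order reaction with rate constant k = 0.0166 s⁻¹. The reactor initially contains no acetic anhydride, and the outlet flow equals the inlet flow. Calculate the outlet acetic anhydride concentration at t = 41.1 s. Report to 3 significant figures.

V dC/dt = Q(C_in − C) − k V C.
dC/dt = (Q/V) C_in − (Q/V + k) C; effective rate a = Q/V + k = 0.037658 + 0.0166 = 0.054258 s⁻¹.
C_ss = Q C_in/(Q + kV) = 0.85369 mol/L; C(t) = C_ss + (C₀ − C_ss) e^(−a t).
C(41.1) = 0.85369 + (-0.85369)·e^(−0.054258·41.1) = 0.85369 + (-0.85369)·0.10753 = 0.76189 mol/L.

0.762 mol/L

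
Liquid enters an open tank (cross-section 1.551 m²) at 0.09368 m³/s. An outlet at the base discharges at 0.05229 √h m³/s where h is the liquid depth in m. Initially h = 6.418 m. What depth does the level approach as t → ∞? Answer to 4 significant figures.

3.210 m

Unsteady balance on liquid volume: A dh/dt = Q_in − 0.05229 √h. At steady state dh/dt = 0:
Q_in = 0.05229 √h_ss ⇒ √h_ss = 0.09368/0.05229 = 1.79155.
h_ss = 1.79155² = 3.20964 m. (Since h₀ = 6.418 m > h_ss, the level will fall toward this value.)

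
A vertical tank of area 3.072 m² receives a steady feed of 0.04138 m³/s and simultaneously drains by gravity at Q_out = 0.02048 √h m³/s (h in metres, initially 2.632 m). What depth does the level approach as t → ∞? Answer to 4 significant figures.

4.082 m

Level balance: A dh/dt = 0.04138 − 0.02048 √h. Setting dh/dt = 0:
Q_in = 0.02048 √h_ss ⇒ √h_ss = 0.04138/0.02048 = 2.02051.
h_ss = 2.02051² = 4.08245 m. (Since h₀ = 2.632 m < h_ss, the level will rise toward this value.)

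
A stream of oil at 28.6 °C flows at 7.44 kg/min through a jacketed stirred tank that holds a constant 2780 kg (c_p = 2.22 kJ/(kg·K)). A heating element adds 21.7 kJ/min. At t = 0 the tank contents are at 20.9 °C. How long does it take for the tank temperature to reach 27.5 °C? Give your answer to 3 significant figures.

M c_p dT/dt = ṁ c_p (T_in − T) + Q̇.
τ = M/ṁ = 373.66 min; T_ss = T_in + Q̇/(ṁ c_p) = 29.914 °C.
T(t) = T_ss + (T₀ − T_ss) e^(−t/τ). Set T = 27.5:
e^(−t/τ) = (27.5 − 29.914)/(20.9 − 29.914) = 0.26779
t = −373.66 · ln(0.26779) = 492.31 min.

492 min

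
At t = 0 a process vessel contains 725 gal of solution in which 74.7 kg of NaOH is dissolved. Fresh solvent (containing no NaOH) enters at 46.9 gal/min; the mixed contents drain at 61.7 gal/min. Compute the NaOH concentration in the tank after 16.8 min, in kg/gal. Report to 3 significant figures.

0.0272 kg/gal

Let m(t) be the amount of NaOH. Volume: V(t) = V₀ + (Q_in − Q_out) t = 725 − 14.800 t; V(16.8) = 476.36 gal.
No NaOH enters, so dm/dt = −Q_out · (m/V).
Separate: dm/m = −Q_out dt/V(t) ⇒ ln(m/m₀) = −(Q_out/(Q_in−Q_out)) ln(V/V₀).
m = m₀ (V₀/V)^(Q_out/(Q_in−Q_out)) = 74.7 × (725/476.36)^(-4.1689) = 12.969 kg.
C = m/V = 12.969/476.36 = 0.027225 kg/gal.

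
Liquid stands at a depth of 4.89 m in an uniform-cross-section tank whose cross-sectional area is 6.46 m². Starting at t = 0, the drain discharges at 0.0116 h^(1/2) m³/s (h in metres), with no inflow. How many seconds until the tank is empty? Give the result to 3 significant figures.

2460 s

A dh/dt = −Q_out = −0.0116 √h.
This is separable: 2 d(√h)/dt = −0.0116/A, so √h = √h₀ − (0.0116/(2A)) t.
Set h = 0: 2√h₀ = (0.0116/A) t_empty ⇒ t_empty = 2A√h₀/0.0116.
t_empty = 2·6.46·√4.89/0.0116 = 12.920·2.2113/0.0116 = 2463.0 s.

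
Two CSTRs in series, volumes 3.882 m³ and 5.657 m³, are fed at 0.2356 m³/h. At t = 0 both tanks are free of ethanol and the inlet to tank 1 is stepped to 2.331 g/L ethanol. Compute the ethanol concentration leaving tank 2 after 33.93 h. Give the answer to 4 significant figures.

Time constants: τᵢ = Vᵢ/Q for each well-mixed tank.
τ₁ = 3.882/0.2356 = 16.4771 h; τ₂ = 5.657/0.2356 = 24.0110 h.
Solving the cascade with C₁(0)=C₂(0)=0 gives C₂(t) = C_in[1 − (τ₁ e^(−t/τ₁) − τ₂ e^(−t/τ₂))/(τ₁ − τ₂)].
At t = 33.93: e^(−t/τ₁) = 0.127553, e^(−t/τ₂) = 0.243388.
C₂ = 2.331·[1 − (16.4771·0.127553 − 24.0110·0.243388)/(-7.53396)] = 2.331·0.503277 = 1.17314 g/L.

1.173 g/L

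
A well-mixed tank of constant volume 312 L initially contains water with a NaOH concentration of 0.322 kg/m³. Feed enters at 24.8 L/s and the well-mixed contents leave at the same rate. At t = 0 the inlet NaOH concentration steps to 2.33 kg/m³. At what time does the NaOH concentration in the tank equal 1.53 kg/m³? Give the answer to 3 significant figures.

11.6 s

Accumulation = in − out for the solute gives V dC/dt = Q(C_in − C), so τ = V/Q = 12.581 s.
C(t) = C_in + (C₀ − C_in) e^(−t/τ). Set C = 1.53 and solve for t:
e^(−t/τ) = (C − C_in)/(C₀ − C_in) = (1.53 − 2.33)/(0.322 − 2.33) = 0.39841
t = −τ ln(…) = 12.581 × 0.92028 = 11.578 s.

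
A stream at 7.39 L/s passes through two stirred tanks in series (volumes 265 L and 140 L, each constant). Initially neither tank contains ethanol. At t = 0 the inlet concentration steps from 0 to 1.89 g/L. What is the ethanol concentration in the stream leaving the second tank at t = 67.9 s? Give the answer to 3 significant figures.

Each tank obeys Vᵢ dCᵢ/dt = Q(Cᵢ₋₁ − Cᵢ), so τᵢ = Vᵢ/Q.
τ₁ = 265/7.39 = 35.859 s; τ₂ = 140/7.39 = 18.945 s.
Tank 1: C₁ = C_in(1 − e^(−t/τ₁)). Tank 2 (τ₁ ≠ τ₂): C₂ = C_in[1 − (τ₁ e^(−t/τ₁) − τ₂ e^(−t/τ₂))/(τ₁ − τ₂)].
At t = 67.9: e^(−t/τ₁) = 0.15054, e^(−t/τ₂) = 0.027760.
C₂ = 1.89·[1 − (35.859·0.15054 − 18.945·0.027760)/(16.915)] = 1.89·0.71194 = 1.3456 g/L.

1.35 g/L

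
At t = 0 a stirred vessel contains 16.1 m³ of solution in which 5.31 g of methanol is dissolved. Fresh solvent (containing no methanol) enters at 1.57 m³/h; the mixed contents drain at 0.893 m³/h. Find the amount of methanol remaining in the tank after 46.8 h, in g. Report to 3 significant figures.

1.26 g

Let m(t) be the amount of methanol. Volume: V(t) = V₀ + (Q_in − Q_out) t = 16.1 + 0.67700 t; V(46.8) = 47.784 m³.
No methanol enters, so dm/dt = −Q_out · (m/V).
Separate: dm/m = −Q_out dt/V(t) ⇒ ln(m/m₀) = −(Q_out/(Q_in−Q_out)) ln(V/V₀).
m = m₀ (V₀/V)^(Q_out/(Q_in−Q_out)) = 5.31 × (16.1/47.784)^(1.3191) = 1.2645 g.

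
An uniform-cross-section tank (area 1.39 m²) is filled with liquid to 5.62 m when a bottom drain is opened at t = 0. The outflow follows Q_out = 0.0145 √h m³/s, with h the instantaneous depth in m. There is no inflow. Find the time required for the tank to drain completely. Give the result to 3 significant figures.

A dh/dt = −Q_out = −0.0145 √h.
This is separable: 2 d(√h)/dt = −0.0145/A, so √h = √h₀ − (0.0145/(2A)) t.
Set h = 0: 2√h₀ = (0.0145/A) t_empty ⇒ t_empty = 2A√h₀/0.0145.
t_empty = 2·1.39·√5.62/0.0145 = 2.7800·2.3707/0.0145 = 454.51 s.

455 s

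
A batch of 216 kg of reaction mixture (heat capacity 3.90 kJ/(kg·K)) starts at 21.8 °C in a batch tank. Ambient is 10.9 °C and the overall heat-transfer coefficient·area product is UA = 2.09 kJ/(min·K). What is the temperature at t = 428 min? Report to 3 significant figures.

M c_p dT/dt = −UA(T − T_amb).
dT/dt = (T_ss − T)/τ with T_ss = T_amb = 10.900 °C, τ = M c_p/UA = 216·3.90/2.09 = 403.06 min.
Solution: T(t) = T_ss + (T₀ − T_ss) e^(−t/τ).
T(428) = 10.900 + (10.900)·0.34581 = 14.669 °C.

14.7 °C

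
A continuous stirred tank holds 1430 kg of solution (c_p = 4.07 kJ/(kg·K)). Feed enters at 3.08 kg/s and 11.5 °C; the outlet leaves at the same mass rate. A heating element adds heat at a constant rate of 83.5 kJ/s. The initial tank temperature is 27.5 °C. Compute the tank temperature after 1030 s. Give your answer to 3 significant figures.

First-law balance (no shaft work): M c_p dT/dt = ṁ c_p (T_in − T) + 83.5.
Rearrange: dT/dt = (T_ss − T)/τ with τ = M/ṁ = 464.29 s and T_ss = T_in + Q̇/(ṁ c_p) = 18.161 °C.
T approaches T_ss exponentially: T(t) = T_ss + (T₀ − T_ss) e^(−t/τ).
T(1030) = 18.161 + (9.3390)·e^(−1030/464.29) = 18.161 + (9.3390)·0.10878 = 19.177 °C.

19.2 °C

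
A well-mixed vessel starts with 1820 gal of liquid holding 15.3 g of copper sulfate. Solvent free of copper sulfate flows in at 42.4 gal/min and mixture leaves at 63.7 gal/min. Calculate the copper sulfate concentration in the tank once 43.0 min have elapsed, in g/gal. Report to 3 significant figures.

Let m(t) be the amount of copper sulfate. Volume: V(t) = V₀ + (Q_in − Q_out) t = 1820 − 21.300 t; V(43.0) = 904.10 gal.
Solute balance: dm/dt = 0 − Q_out C = −Q_out m/V(t).
Separate: dm/m = −Q_out dt/V(t) ⇒ ln(m/m₀) = −(Q_out/(Q_in−Q_out)) ln(V/V₀).
m = m₀ (V₀/V)^(Q_out/(Q_in−Q_out)) = 15.3 × (1820/904.10)^(-2.9906) = 1.8879 g.
C = m/V = 1.8879/904.10 = 0.0020882 g/gal.

0.00209 g/gal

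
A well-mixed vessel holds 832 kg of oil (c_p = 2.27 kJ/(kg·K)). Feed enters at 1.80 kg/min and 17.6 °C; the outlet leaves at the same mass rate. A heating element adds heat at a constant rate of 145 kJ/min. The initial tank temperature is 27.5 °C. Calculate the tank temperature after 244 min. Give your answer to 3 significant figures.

M c_p dT/dt = ṁ c_p (T_in − T) + Q̇.
Rearrange: dT/dt = (T_ss − T)/τ with τ = M/ṁ = 462.22 min and T_ss = T_in + Q̇/(ṁ c_p) = 53.087 °C.
Integrating: T(t) = T_ss + (T₀ − T_ss) e^(−t/τ).
T(244) = 53.087 + (-25.587)·e^(−244/462.22) = 53.087 + (-25.587)·0.58985 = 37.994 °C.

38.0 °C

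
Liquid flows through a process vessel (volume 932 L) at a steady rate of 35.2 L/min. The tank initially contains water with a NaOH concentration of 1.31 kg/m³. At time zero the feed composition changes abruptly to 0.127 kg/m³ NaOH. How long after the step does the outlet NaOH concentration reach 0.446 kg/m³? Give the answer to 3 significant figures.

34.7 min

Transient balance on the dissolved component: V dC/dt = Q(C_in − C), so τ = V/Q = 26.477 min.
C(t) = C_in + (C₀ − C_in) e^(−t/τ). Set C = 0.446 and solve for t:
e^(−t/τ) = (C − C_in)/(C₀ − C_in) = (0.446 − 0.127)/(1.31 − 0.127) = 0.26965
t = −τ ln(…) = 26.477 × 1.3106 = 34.702 min.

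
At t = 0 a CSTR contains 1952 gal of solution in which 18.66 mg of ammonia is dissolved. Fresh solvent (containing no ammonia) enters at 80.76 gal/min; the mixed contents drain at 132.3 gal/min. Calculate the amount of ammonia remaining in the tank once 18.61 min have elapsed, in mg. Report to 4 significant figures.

3.290 mg

Total volume: dV/dt = Q_in − Q_out = -51.5400 gal/min, so V(t) = 1952 − 51.5400 t and V(18.61) = 992.841 gal.
No ammonia enters, so dm/dt = −Q_out · (m/V).
dm/m = −Q_out dt/(V₀ − 51.5400 t); integrating gives ln(m/m₀) = −(Q_out/(Q_in−Q_out)) ln(V/V₀).
m = m₀ (V₀/V)^(Q_out/(Q_in−Q_out)) = 18.66 × (1952/992.841)^(-2.56694) = 3.29047 mg.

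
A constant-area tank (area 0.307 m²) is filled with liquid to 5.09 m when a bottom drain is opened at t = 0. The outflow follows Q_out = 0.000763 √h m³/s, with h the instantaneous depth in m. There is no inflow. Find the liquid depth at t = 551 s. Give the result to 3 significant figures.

2.47 m

With no inflow, A dh/dt = −0.000763 √h.
Separate and integrate: 2(√h − √h₀) = −(0.000763/A) t.
√h = √5.09 − 0.000763·551/(2·0.307) = 2.2561 − 0.68471 = 1.5714.
h = 1.5714² = 2.4693 m.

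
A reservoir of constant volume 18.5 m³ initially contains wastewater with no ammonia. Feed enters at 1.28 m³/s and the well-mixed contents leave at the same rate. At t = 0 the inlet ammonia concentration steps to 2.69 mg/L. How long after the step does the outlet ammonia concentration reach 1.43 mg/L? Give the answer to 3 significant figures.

Mass balance on the solute (V constant): V dC/dt = Q(C_in − C), so τ = V/Q = 14.453 s.
C(t) = C_in + (C₀ − C_in) e^(−t/τ). Set C = 1.43 and solve for t:
e^(−t/τ) = (C − C_in)/(C₀ − C_in) = (1.43 − 2.69)/(0 − 2.69) = 0.46840
t = −τ ln(…) = 14.453 × 0.75843 = 10.962 s.

11.0 s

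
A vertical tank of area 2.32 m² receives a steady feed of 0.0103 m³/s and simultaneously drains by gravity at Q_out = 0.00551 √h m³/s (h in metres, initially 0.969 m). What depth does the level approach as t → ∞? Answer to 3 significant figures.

Level balance: A dh/dt = 0.0103 − 0.00551 √h. Setting dh/dt = 0:
Q_in = 0.00551 √h_ss ⇒ √h_ss = 0.0103/0.00551 = 1.8693.
h_ss = 1.8693² = 3.4944 m. (Since h₀ = 0.969 m < h_ss, the level will rise toward this value.)

3.49 m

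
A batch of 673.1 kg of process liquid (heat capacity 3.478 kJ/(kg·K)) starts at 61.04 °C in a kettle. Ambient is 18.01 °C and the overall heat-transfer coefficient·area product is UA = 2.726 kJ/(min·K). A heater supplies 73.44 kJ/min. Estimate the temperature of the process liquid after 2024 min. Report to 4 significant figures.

46.47 °C

Lumped-capacitance energy balance: M c_p dT/dt = UA(T_amb − T) + Q̇.
dT/dt = (T_ss − T)/τ with T_ss = T_amb + Q̇/UA = 18.01 + 73.44/2.726 = 44.9506 °C, τ = M c_p/UA = 673.1·3.478/2.726 = 858.783 min.
This is linear first-order; T(t) = T_ss + (T₀ − T_ss) e^(−t/τ).
T(2024) = 44.9506 + (16.0894)·0.0947206 = 46.4746 °C.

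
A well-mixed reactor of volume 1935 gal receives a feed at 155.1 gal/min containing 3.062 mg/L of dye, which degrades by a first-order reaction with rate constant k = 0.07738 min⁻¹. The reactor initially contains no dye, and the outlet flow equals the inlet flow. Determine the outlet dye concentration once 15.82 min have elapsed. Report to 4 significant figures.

Accumulation = in − out − consumed: V dC/dt = Q C_in − Q C − k V C.
dC/dt = (Q/V) C_in − (Q/V + k) C; effective rate a = Q/V + k = 0.0801550 + 0.07738 = 0.157535 min⁻¹.
C_ss = Q C_in/(Q + kV) = 1.55797 mg/L; C(t) = C_ss + (C₀ − C_ss) e^(−a t).
C(15.82) = 1.55797 + (-1.55797)·e^(−0.157535·15.82) = 1.55797 + (-1.55797)·0.0827274 = 1.42908 mg/L.

1.429 mg/L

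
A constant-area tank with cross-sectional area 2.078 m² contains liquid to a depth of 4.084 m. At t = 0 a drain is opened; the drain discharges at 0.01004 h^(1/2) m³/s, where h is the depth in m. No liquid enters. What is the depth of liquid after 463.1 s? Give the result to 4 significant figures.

With no inflow, A dh/dt = −0.01004 √h.
Separate and integrate: 2(√h − √h₀) = −(0.01004/A) t.
√h = √4.084 − 0.01004·463.1/(2·2.078) = 2.02089 − 1.11875 = 0.902141.
h = 0.902141² = 0.813859 m.

0.8139 m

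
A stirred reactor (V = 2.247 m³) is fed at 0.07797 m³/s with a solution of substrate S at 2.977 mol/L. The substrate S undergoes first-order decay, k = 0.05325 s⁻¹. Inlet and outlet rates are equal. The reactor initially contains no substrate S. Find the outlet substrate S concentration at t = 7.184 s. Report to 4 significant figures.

Species balance: V dC/dt = Q C_in − Q C − k V C.
dC/dt = (Q/V) C_in − (Q/V + k) C; effective rate a = Q/V + k = 0.0346996 + 0.05325 = 0.0879496 s⁻¹.
C_ss = Q C_in/(Q + kV) = 1.17454 mol/L; C(t) = C_ss + (C₀ − C_ss) e^(−a t).
C(7.184) = 1.17454 + (-1.17454)·e^(−0.0879496·7.184) = 1.17454 + (-1.17454)·0.531618 = 0.550135 mol/L.

0.5501 mol/L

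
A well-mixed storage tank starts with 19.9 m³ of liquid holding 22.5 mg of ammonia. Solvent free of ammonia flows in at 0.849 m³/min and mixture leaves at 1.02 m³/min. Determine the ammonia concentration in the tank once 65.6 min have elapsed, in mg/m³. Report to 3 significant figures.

Total volume: dV/dt = Q_in − Q_out = -0.17100 m³/min, so V(t) = 19.9 − 0.17100 t and V(65.6) = 8.6824 m³.
Solute balance: dm/dt = 0 − Q_out C = −Q_out m/V(t).
Separate: dm/m = −Q_out dt/V(t) ⇒ ln(m/m₀) = −(Q_out/(Q_in−Q_out)) ln(V/V₀).
m = m₀ (V₀/V)^(Q_out/(Q_in−Q_out)) = 22.5 × (19.9/8.6824)^(-5.9649) = 0.15979 mg.
C = m/V = 0.15979/8.6824 = 0.018404 mg/m³.

0.0184 mg/m³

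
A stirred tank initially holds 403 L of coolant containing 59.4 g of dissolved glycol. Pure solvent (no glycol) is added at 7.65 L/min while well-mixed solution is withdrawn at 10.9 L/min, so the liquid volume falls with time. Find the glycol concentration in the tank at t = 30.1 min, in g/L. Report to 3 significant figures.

Let m(t) be the amount of glycol. Volume: V(t) = V₀ + (Q_in − Q_out) t = 403 − 3.2500 t; V(30.1) = 305.18 L.
No glycol enters, so dm/dt = −Q_out · (m/V).
dm/m = −Q_out dt/(V₀ − 3.2500 t); integrating gives ln(m/m₀) = −(Q_out/(Q_in−Q_out)) ln(V/V₀).
m = m₀ (V₀/V)^(Q_out/(Q_in−Q_out)) = 59.4 × (403/305.18)^(-3.3538) = 23.377 g.
C = m/V = 23.377/305.18 = 0.076602 g/L.

0.0766 g/L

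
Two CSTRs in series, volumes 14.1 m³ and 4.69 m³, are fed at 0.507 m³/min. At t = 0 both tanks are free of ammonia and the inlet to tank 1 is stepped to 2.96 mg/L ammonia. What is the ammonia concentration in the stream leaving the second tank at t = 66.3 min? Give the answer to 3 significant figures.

2.55 mg/L

Each tank obeys Vᵢ dCᵢ/dt = Q(Cᵢ₋₁ − Cᵢ), so τᵢ = Vᵢ/Q.
τ₁ = 14.1/0.507 = 27.811 min; τ₂ = 4.69/0.507 = 9.2505 min.
Solving the cascade with C₁(0)=C₂(0)=0 gives C₂(t) = C_in[1 − (τ₁ e^(−t/τ₁) − τ₂ e^(−t/τ₂))/(τ₁ − τ₂)].
At t = 66.3: e^(−t/τ₁) = 0.092183, e^(−t/τ₂) = 0.00077149.
C₂ = 2.96·[1 − (27.811·0.092183 − 9.2505·0.00077149)/(18.560)] = 2.96·0.86226 = 2.5523 mg/L.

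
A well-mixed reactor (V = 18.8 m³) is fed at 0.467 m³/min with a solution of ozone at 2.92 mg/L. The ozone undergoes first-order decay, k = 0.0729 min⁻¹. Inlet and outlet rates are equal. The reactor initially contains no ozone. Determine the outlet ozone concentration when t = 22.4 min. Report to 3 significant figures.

Species balance: V dC/dt = Q C_in − Q C − k V C.
dC/dt = (Q/V) C_in − (Q/V + k) C; effective rate a = Q/V + k = 0.024840 + 0.0729 = 0.097740 min⁻¹.
C_ss = Q C_in/(Q + kV) = 0.74211 mg/L; C(t) = C_ss + (C₀ − C_ss) e^(−a t).
C(22.4) = 0.74211 + (-0.74211)·e^(−0.097740·22.4) = 0.74211 + (-0.74211)·0.11199 = 0.65900 mg/L.

0.659 mg/L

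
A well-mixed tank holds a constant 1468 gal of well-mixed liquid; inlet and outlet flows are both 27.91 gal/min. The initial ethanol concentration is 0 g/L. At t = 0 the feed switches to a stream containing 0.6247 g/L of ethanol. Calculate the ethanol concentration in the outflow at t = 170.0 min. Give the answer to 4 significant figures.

0.6000 g/L

Accumulation = in − out for the solute gives V dC/dt = Q(C_in − C).
Rewrite as dC/dt + C/τ = C_in/τ, τ = V/Q = 52.5976 min.
Integrating: C(t) = C_in + (C₀ − C_in) e^(−t/τ).
C(170.0) = 0.6247 + (0 − 0.6247)·e^(−170.0/52.5976) = 0.6247 + (-0.624700)·0.0394751 = 0.600040 g/L.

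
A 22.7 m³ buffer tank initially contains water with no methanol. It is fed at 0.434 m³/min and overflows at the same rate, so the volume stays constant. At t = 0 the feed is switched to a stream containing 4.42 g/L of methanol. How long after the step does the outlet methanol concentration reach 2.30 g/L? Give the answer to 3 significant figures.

38.4 min

Accumulation = in − out for the solute gives V dC/dt = Q(C_in − C), so τ = V/Q = 52.304 min.
C(t) = C_in + (C₀ − C_in) e^(−t/τ). Set C = 2.30 and solve for t:
e^(−t/τ) = (C − C_in)/(C₀ − C_in) = (2.30 − 4.42)/(0 − 4.42) = 0.47964
t = −τ ln(…) = 52.304 × 0.73472 = 38.429 min.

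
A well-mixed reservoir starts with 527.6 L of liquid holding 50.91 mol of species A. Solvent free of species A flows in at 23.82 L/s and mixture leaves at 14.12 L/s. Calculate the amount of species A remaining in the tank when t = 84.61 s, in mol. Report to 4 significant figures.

Total volume: dV/dt = Q_in − Q_out = 9.70000 L/s, so V(t) = 527.6 + 9.70000 t and V(84.61) = 1348.32 L.
Species balance (pure solvent in): dm/dt = −Q_out · m/V(t).
Separate: dm/m = −Q_out dt/V(t) ⇒ ln(m/m₀) = −(Q_out/(Q_in−Q_out)) ln(V/V₀).
m = m₀ (V₀/V)^(Q_out/(Q_in−Q_out)) = 50.91 × (527.6/1348.32)^(1.45567) = 12.9908 mol.

12.99 mol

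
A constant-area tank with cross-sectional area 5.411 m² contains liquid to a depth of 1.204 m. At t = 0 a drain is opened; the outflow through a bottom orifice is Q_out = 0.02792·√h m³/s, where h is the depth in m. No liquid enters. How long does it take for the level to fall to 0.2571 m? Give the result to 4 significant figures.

228.8 s

A dh/dt = −Q_out = −0.02792 √h.
This is separable: 2 d(√h)/dt = −0.02792/A, so √h = √h₀ − (0.02792/(2A)) t.
t = 2A(√h₀ − √h)/0.02792 = 2·5.411·(√1.204 − √0.2571)/0.02792
  = 10.8220 × (1.09727 − 0.507050) / 0.02792 = 228.773 s.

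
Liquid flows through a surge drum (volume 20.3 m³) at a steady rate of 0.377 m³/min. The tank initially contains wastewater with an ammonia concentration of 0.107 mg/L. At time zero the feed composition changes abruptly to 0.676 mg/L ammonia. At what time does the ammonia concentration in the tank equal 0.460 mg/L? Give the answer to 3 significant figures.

Unsteady species balance (constant V, well mixed): V dC/dt = Q(C_in − C), so τ = V/Q = 53.846 min.
C(t) = C_in + (C₀ − C_in) e^(−t/τ). Set C = 0.460 and solve for t:
e^(−t/τ) = (C − C_in)/(C₀ − C_in) = (0.460 − 0.676)/(0.107 − 0.676) = 0.37961
t = −τ ln(…) = 53.846 × 0.96860 = 52.155 min.

52.2 min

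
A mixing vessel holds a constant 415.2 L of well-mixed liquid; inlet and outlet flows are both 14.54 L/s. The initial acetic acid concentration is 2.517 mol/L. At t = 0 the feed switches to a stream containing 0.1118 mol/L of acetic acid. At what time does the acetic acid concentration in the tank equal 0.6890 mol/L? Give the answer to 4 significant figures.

40.75 s

Species balance: V dC/dt = Q(C_in − C) ⇒ τ = V/Q = 28.5557 s.
C(t) = C_in + (C₀ − C_in) e^(−t/τ). Set C = 0.6890 and solve for t:
e^(−t/τ) = (C − C_in)/(C₀ − C_in) = (0.6890 − 0.1118)/(2.517 − 0.1118) = 0.239980
t = −τ ln(…) = 28.5557 × 1.42720 = 40.7547 s.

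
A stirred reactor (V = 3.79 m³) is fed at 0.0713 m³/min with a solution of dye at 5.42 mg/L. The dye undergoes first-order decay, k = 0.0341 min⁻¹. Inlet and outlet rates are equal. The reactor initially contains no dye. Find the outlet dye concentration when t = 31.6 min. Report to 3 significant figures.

V dC/dt = Q(C_in − C) − k V C.
This is linear with rate a = Q/V + k = 0.052913 min⁻¹.
C_ss = Q C_in/(Q + kV) = 1.9270 mg/L; C(t) = C_ss + (C₀ − C_ss) e^(−a t).
C(31.6) = 1.9270 + (-1.9270)·e^(−0.052913·31.6) = 1.9270 + (-1.9270)·0.18786 = 1.5650 mg/L.

1.57 mg/L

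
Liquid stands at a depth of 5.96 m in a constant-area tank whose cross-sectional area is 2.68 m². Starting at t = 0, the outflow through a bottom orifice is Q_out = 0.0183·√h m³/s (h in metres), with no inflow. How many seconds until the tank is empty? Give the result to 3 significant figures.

A dh/dt = −Q_out = −0.0183 √h.
Separate and integrate: 2(√h − √h₀) = −(0.0183/A) t.
Tank is empty when √h = 0: t_empty = 2A√h₀/0.0183.
t_empty = 2·2.68·√5.96/0.0183 = 5.3600·2.4413/0.0183 = 715.05 s.

715 s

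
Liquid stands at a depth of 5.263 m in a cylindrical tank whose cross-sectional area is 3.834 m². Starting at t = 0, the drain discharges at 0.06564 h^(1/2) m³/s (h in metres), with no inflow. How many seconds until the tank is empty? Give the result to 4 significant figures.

With no inflow, A dh/dt = −0.06564 √h.
Separate and integrate: 2(√h − √h₀) = −(0.06564/A) t.
Set h = 0: 2√h₀ = (0.06564/A) t_empty ⇒ t_empty = 2A√h₀/0.06564.
t_empty = 2·3.834·√5.263/0.06564 = 7.66800·2.29412/0.06564 = 267.997 s.

268.0 s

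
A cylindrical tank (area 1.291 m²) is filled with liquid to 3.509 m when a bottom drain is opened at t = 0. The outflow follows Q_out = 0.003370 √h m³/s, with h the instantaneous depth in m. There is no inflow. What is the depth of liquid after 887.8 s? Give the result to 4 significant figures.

0.5105 m

A dh/dt = −Q_out = −0.003370 √h.
∫ h^(−1/2) dh = −(0.003370/A) ∫ dt, giving 2√h = 2√h₀ − (0.003370/A) t.
√h = √3.509 − 0.003370·887.8/(2·1.291) = 1.87323 − 1.15875 = 0.714485.
h = 0.714485² = 0.510489 m.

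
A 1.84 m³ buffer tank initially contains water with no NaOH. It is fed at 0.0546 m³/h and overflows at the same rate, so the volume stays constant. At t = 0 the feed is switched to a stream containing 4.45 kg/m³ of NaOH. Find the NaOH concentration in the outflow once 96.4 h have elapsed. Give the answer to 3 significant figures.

Species balance on the tank: V dC/dt = Q(C_in − C).
Time constant τ = V/Q = 1.84/0.0546 = 33.700 h.
C approaches C_in exponentially: C(t) = C_in + (C₀ − C_in) e^(−t/τ).
C(96.4) = 4.45 + (0 − 4.45)·e^(−96.4/33.700) = 4.45 + (-4.4500)·0.057236 = 4.1953 kg/m³.

4.20 kg/m³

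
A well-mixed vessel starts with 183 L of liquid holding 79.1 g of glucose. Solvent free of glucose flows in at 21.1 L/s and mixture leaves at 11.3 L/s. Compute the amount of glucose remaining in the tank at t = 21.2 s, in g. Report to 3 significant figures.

Total volume: dV/dt = Q_in − Q_out = 9.8000 L/s, so V(t) = 183 + 9.8000 t and V(21.2) = 390.76 L.
No glucose enters, so dm/dt = −Q_out · (m/V).
dm/m = −Q_out dt/(V₀ + 9.8000 t); integrating gives ln(m/m₀) = −(Q_out/(Q_in−Q_out)) ln(V/V₀).
m = m₀ (V₀/V)^(Q_out/(Q_in−Q_out)) = 79.1 × (183/390.76)^(1.1531) = 32.983 g.

33.0 g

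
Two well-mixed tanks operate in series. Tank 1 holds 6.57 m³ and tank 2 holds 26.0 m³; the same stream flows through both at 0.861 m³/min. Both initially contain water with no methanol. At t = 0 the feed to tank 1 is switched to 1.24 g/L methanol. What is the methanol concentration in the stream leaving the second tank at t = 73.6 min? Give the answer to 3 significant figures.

Time constants: τᵢ = Vᵢ/Q for each well-mixed tank.
τ₁ = 6.57/0.861 = 7.6307 min; τ₂ = 26.0/0.861 = 30.197 min.
Solving the cascade with C₁(0)=C₂(0)=0 gives C₂(t) = C_in[1 − (τ₁ e^(−t/τ₁) − τ₂ e^(−t/τ₂))/(τ₁ − τ₂)].
At t = 73.6: e^(−t/τ₁) = 6.4729e-05, e^(−t/τ₂) = 0.087397.
C₂ = 1.24·[1 − (7.6307·6.4729e-05 − 30.197·0.087397)/(-22.567)] = 1.24·0.88307 = 1.0950 g/L.

1.10 g/L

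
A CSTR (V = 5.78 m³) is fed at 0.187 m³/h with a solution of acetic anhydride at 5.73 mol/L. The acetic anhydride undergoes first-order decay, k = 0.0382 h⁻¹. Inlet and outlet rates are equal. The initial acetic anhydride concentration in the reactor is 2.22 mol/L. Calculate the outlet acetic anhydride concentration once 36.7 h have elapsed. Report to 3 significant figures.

V dC/dt = Q(C_in − C) − k V C.
dC/dt = (Q/V) C_in − (Q/V + k) C; effective rate a = Q/V + k = 0.032353 + 0.0382 = 0.070553 h⁻¹.
C_ss = Q C_in/(Q + kV) = 2.6276 mol/L; C(t) = C_ss + (C₀ − C_ss) e^(−a t).
C(36.7) = 2.6276 + (-0.40756)·e^(−0.070553·36.7) = 2.6276 + (-0.40756)·0.075073 = 2.5970 mol/L.

2.60 mol/L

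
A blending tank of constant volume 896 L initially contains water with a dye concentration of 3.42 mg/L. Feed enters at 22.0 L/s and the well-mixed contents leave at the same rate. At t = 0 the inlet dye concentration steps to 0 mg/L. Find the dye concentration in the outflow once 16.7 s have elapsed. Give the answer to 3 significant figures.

Unsteady species balance (constant V, well mixed): V dC/dt = Q(C_in − C).
Time constant τ = V/Q = 896/22.0 = 40.727 s.
This is linear first-order; C(t) = C_in + (C₀ − C_in) e^(−t/τ).
C(16.7) = 0 + (3.42 − 0)·e^(−16.7/40.727) = 0 + (3.4200)·0.66362 = 2.2696 mg/L.

2.27 mg/L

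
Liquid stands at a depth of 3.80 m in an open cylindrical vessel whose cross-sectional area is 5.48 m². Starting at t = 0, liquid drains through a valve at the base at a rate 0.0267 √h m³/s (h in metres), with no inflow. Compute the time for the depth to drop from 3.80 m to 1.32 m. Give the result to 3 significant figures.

Volume balance on the tank: A dh/dt = −0.0267 √h.
Separate and integrate: 2(√h − √h₀) = −(0.0267/A) t.
t = 2A(√h₀ − √h)/0.0267 = 2·5.48·(√3.80 − √1.32)/0.0267
  = 10.960 × (1.9494 − 1.1489) / 0.0267 = 328.57 s.

329 s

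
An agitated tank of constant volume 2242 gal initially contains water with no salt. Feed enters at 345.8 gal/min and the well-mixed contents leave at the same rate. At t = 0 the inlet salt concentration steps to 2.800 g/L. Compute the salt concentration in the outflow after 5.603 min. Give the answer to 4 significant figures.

1.620 g/L

Species balance on the tank: V dC/dt = Q(C_in − C).
Rewrite as dC/dt + C/τ = C_in/τ, τ = V/Q = 6.48352 min.
This is linear first-order; C(t) = C_in + (C₀ − C_in) e^(−t/τ).
C(5.603) = 2.800 + (0 − 2.800)·e^(−5.603/6.48352) = 2.800 + (-2.80000)·0.421392 = 1.62010 g/L.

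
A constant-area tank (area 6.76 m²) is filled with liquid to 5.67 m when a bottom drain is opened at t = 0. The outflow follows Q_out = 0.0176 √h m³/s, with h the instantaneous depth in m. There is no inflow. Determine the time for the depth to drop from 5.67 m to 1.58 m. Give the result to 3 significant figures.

864 s

A dh/dt = −Q_out = −0.0176 √h.
∫ h^(−1/2) dh = −(0.0176/A) ∫ dt, giving 2√h = 2√h₀ − (0.0176/A) t.
t = 2A(√h₀ − √h)/0.0176 = 2·6.76·(√5.67 − √1.58)/0.0176
  = 13.520 × (2.3812 − 1.2570) / 0.0176 = 863.59 s.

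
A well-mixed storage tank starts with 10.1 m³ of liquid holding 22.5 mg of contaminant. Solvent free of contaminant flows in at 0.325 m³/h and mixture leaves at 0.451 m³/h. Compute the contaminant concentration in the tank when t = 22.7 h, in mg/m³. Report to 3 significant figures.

Total volume: dV/dt = Q_in − Q_out = -0.12600 m³/h, so V(t) = 10.1 − 0.12600 t and V(22.7) = 7.2398 m³.
No contaminant enters, so dm/dt = −Q_out · (m/V).
Separate: dm/m = −Q_out dt/V(t) ⇒ ln(m/m₀) = −(Q_out/(Q_in−Q_out)) ln(V/V₀).
m = m₀ (V₀/V)^(Q_out/(Q_in−Q_out)) = 22.5 × (10.1/7.2398)^(-3.5794) = 6.8332 mg.
C = m/V = 6.8332/7.2398 = 0.94384 mg/m³.

0.944 mg/m³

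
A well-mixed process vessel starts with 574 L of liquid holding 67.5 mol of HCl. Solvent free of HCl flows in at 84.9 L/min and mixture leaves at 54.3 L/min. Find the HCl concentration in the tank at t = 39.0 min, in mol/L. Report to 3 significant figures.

Total volume: dV/dt = Q_in − Q_out = 30.600 L/min, so V(t) = 574 + 30.600 t and V(39.0) = 1767.4 L.
Solute balance: dm/dt = 0 − Q_out C = −Q_out m/V(t).
dm/m = −Q_out dt/(V₀ + 30.600 t); integrating gives ln(m/m₀) = −(Q_out/(Q_in−Q_out)) ln(V/V₀).
m = m₀ (V₀/V)^(Q_out/(Q_in−Q_out)) = 67.5 × (574/1767.4)^(1.7745) = 9.1747 mol.
C = m/V = 9.1747/1767.4 = 0.0051911 mol/L.

0.00519 mol/L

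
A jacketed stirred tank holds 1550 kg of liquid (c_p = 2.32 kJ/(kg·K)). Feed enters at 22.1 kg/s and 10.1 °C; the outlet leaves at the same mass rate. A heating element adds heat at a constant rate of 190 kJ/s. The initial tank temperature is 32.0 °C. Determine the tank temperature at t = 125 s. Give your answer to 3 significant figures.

16.9 °C

M c_p dT/dt = ṁ c_p (T_in − T) + Q̇.
Rearrange: dT/dt = (T_ss − T)/τ with τ = M/ṁ = 70.136 s and T_ss = T_in + Q̇/(ṁ c_p) = 13.806 °C.
T approaches T_ss exponentially: T(t) = T_ss + (T₀ − T_ss) e^(−t/τ).
T(125) = 13.806 + (18.194)·e^(−125/70.136) = 13.806 + (18.194)·0.16826 = 16.867 °C.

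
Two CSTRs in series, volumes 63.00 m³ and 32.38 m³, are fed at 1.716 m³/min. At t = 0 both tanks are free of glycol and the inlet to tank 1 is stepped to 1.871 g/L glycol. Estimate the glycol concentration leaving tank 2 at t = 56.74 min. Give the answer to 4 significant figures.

Time constants: τᵢ = Vᵢ/Q for each well-mixed tank.
τ₁ = 63.00/1.716 = 36.7133 min; τ₂ = 32.38/1.716 = 18.8695 min.
Tank 1: C₁ = C_in(1 − e^(−t/τ₁)). Tank 2 (τ₁ ≠ τ₂): C₂ = C_in[1 − (τ₁ e^(−t/τ₁) − τ₂ e^(−t/τ₂))/(τ₁ − τ₂)].
At t = 56.74: e^(−t/τ₁) = 0.213207, e^(−t/τ₂) = 0.0494410.
C₂ = 1.871·[1 − (36.7133·0.213207 − 18.8695·0.0494410)/(17.8438)] = 1.871·0.613613 = 1.14807 g/L.

1.148 g/L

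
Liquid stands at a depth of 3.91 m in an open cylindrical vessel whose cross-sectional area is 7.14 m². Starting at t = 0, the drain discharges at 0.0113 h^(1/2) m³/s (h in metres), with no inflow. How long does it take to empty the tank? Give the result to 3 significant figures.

Accumulation of liquid (constant cross-section A): A dh/dt = −0.0113 √h.
Separate and integrate: 2(√h − √h₀) = −(0.0113/A) t.
Set h = 0: 2√h₀ = (0.0113/A) t_empty ⇒ t_empty = 2A√h₀/0.0113.
t_empty = 2·7.14·√3.91/0.0113 = 14.280·1.9774/0.0113 = 2498.8 s.

2500 s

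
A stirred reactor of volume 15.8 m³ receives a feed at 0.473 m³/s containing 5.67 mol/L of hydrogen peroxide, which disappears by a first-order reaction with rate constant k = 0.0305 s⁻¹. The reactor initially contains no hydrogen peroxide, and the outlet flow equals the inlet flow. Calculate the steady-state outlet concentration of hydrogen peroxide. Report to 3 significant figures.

V dC/dt = Q(C_in − C) − k V C.
Steady state (dC/dt = 0): C_ss = Q C_in/(Q + kV) = C_in/(1 + kV/Q).
C_ss = 0.473·5.67/(0.473 + 0.0305·15.8) = 2.6819/0.95490 = 2.8086 mol/L.

2.81 mol/L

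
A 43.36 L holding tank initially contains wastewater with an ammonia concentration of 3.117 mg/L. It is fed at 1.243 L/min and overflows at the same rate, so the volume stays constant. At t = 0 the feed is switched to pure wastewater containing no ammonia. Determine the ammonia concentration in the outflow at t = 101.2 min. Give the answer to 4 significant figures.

Transient balance on the dissolved component: V dC/dt = Q(C_in − C).
Time constant τ = V/Q = 43.36/1.243 = 34.8833 min.
This is linear first-order; C(t) = C_in + (C₀ − C_in) e^(−t/τ).
C(101.2) = 0 + (3.117 − 0)·e^(−101.2/34.8833) = 0 + (3.11700)·0.0549628 = 0.171319 mg/L.

0.1713 mg/L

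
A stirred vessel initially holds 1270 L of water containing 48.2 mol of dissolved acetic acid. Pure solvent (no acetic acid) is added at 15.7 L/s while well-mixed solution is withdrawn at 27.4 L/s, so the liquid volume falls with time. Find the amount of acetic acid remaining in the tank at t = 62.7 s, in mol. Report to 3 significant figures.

Total volume: dV/dt = Q_in − Q_out = -11.700 L/s, so V(t) = 1270 − 11.700 t and V(62.7) = 536.41 L.
Solute balance: dm/dt = 0 − Q_out C = −Q_out m/V(t).
dm/m = −Q_out dt/(V₀ − 11.700 t); integrating gives ln(m/m₀) = −(Q_out/(Q_in−Q_out)) ln(V/V₀).
m = m₀ (V₀/V)^(Q_out/(Q_in−Q_out)) = 48.2 × (1270/536.41)^(-2.3419) = 6.4042 mol.

6.40 mol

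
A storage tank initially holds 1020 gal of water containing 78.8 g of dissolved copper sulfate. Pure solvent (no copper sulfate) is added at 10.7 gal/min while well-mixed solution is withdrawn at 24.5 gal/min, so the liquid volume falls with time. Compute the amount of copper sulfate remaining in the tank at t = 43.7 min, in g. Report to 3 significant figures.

16.1 g

Total volume: dV/dt = Q_in − Q_out = -13.800 gal/min, so V(t) = 1020 − 13.800 t and V(43.7) = 416.94 gal.
Solute balance: dm/dt = 0 − Q_out C = −Q_out m/V(t).
Separate: dm/m = −Q_out dt/V(t) ⇒ ln(m/m₀) = −(Q_out/(Q_in−Q_out)) ln(V/V₀).
m = m₀ (V₀/V)^(Q_out/(Q_in−Q_out)) = 78.8 × (1020/416.94)^(-1.7754) = 16.097 g.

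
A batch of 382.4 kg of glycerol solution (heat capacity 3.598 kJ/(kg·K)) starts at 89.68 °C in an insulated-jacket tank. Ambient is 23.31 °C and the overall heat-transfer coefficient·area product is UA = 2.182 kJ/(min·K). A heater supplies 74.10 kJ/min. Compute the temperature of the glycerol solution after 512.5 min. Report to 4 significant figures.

M c_p dT/dt = −UA(T − T_amb) + Q̇.
dT/dt = (T_ss − T)/τ with T_ss = T_amb + Q̇/UA = 23.31 + 74.10/2.182 = 57.2697 °C, τ = M c_p/UA = 382.4·3.598/2.182 = 630.557 min.
T approaches T_ss exponentially: T(t) = T_ss + (T₀ − T_ss) e^(−t/τ).
T(512.5) = 57.2697 + (32.4103)·0.443626 = 71.6477 °C.

71.65 °C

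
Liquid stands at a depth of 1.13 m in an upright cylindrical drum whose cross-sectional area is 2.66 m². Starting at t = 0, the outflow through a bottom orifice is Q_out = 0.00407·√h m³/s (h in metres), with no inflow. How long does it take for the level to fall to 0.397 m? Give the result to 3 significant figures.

566 s

A dh/dt = −Q_out = −0.00407 √h.
This is separable: 2 d(√h)/dt = −0.00407/A, so √h = √h₀ − (0.00407/(2A)) t.
t = 2A(√h₀ − √h)/0.00407 = 2·2.66·(√1.13 − √0.397)/0.00407
  = 5.3200 × (1.0630 − 0.63008) / 0.00407 = 565.90 s.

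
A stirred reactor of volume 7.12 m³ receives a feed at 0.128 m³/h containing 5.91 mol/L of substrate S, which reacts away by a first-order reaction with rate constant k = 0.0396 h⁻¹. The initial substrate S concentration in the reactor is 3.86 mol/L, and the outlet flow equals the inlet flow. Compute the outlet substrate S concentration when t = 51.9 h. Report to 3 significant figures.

1.95 mol/L

Species balance: V dC/dt = Q C_in − Q C − k V C.
dC/dt = (Q/V) C_in − (Q/V + k) C; effective rate a = Q/V + k = 0.017978 + 0.0396 = 0.057578 h⁻¹.
C_ss = Q C_in/(Q + kV) = 1.8453 mol/L; C(t) = C_ss + (C₀ − C_ss) e^(−a t).
C(51.9) = 1.8453 + (2.0147)·e^(−0.057578·51.9) = 1.8453 + (2.0147)·0.050374 = 1.9468 mol/L.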